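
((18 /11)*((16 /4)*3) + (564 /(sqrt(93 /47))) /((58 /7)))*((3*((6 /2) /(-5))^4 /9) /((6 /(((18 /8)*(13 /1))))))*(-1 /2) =-346437*sqrt(4371) /4495000 - 28431 /13750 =-7.16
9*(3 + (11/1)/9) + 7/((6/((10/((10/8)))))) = 142/3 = 47.33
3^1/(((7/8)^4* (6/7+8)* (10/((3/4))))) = 2304/53165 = 0.04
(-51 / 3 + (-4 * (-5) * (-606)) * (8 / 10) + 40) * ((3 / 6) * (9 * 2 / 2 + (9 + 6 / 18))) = -532015 / 6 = -88669.17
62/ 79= 0.78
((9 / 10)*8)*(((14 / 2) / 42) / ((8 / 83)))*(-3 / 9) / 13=-0.32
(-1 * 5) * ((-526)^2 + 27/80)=-22134107/16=-1383381.69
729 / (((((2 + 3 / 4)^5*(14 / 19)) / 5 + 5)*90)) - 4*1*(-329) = 1804046996 / 1370557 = 1316.29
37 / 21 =1.76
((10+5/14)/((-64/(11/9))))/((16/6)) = -1595/21504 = -0.07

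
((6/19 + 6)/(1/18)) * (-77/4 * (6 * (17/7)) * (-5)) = 3029400/19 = 159442.11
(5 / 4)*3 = 3.75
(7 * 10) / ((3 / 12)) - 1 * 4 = 276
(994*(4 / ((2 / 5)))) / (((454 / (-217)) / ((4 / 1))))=-4313960 / 227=-19004.23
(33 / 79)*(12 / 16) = 99 / 316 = 0.31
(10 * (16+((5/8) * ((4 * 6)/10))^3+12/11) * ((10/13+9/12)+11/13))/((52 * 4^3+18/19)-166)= 7014895/45833216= 0.15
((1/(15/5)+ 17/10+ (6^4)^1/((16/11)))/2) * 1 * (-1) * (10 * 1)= -26791/6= -4465.17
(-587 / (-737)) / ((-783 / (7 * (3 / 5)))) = -4109 / 961785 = -0.00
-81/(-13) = 81/13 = 6.23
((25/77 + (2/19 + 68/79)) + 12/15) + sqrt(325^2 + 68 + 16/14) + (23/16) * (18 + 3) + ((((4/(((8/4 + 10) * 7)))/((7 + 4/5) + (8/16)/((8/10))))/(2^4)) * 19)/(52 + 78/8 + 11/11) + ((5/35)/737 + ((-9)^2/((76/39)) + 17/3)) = 1785623995718423/22457584588560 + sqrt(5179013)/7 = 404.62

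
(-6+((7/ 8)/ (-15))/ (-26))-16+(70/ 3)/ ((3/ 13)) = 79.11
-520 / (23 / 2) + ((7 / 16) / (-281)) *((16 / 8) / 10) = -23379361 / 517040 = -45.22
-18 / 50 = -9 / 25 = -0.36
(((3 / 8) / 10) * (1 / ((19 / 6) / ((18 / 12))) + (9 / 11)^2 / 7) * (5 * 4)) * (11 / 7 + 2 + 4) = 728379 / 225302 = 3.23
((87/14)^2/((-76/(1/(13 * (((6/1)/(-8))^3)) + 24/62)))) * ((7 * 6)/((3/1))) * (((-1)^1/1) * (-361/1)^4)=418722595801943/16926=24738425842.01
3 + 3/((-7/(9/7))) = 120/49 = 2.45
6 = 6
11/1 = 11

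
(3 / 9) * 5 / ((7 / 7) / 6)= 10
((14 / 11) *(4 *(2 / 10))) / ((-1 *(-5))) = 56 / 275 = 0.20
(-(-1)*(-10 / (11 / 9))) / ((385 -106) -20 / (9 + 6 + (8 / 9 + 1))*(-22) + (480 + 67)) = -1710 / 178079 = -0.01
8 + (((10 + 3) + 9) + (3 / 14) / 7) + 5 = 3433 / 98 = 35.03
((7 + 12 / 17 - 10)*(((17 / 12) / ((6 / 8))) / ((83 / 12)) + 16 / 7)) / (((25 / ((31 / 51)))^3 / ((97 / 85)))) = -33509274292 / 348020261859375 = -0.00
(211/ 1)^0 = 1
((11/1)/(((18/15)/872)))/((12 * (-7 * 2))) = -5995/126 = -47.58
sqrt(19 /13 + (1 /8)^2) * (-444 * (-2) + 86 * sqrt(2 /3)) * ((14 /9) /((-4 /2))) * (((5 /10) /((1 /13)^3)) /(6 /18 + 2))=-6253 * sqrt(15977) /2 -7267 * sqrt(95862) /72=-426439.80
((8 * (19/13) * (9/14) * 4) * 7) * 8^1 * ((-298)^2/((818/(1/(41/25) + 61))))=2454946085376/217997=11261375.55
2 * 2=4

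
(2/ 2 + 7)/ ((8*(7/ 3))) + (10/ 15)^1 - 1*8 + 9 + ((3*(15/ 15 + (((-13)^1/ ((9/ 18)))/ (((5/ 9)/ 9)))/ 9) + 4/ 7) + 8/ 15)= -671/ 5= -134.20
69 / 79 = 0.87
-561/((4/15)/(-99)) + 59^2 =847009/4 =211752.25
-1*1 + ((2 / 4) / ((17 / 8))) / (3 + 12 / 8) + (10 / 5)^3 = 1079 / 153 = 7.05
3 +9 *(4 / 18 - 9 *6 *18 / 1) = -8743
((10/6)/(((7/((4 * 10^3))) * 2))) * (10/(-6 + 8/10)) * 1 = -250000/273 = -915.75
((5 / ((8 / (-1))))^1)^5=-3125 / 32768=-0.10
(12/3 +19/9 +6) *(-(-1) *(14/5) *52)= 79352/45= 1763.38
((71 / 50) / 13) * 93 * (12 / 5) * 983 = 38944494 / 1625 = 23965.84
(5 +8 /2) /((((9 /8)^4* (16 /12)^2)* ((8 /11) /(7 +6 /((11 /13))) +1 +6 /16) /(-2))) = -634880 /143289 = -4.43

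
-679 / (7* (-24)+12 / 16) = 2716 / 669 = 4.06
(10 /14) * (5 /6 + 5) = 25 /6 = 4.17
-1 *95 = -95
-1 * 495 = -495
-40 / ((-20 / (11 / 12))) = 11 / 6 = 1.83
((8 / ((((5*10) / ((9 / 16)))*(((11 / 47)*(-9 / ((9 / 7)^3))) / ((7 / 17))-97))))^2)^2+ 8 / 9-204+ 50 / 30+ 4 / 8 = -3709503874669977492121114553716951 / 18460345519507829173646400000000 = -200.94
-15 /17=-0.88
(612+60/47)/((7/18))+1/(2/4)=519490/329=1579.00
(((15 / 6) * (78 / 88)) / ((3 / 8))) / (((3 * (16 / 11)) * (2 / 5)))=325 / 96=3.39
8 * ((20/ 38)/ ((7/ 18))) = 1440/ 133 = 10.83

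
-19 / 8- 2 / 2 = -27 / 8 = -3.38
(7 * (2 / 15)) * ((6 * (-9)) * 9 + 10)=-6664 / 15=-444.27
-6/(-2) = 3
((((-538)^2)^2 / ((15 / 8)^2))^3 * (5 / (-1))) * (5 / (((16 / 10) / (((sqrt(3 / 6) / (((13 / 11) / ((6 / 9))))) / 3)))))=-211948295410567360176885942411002380288 * sqrt(2) / 10661625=-28113927650942851441157530000000.00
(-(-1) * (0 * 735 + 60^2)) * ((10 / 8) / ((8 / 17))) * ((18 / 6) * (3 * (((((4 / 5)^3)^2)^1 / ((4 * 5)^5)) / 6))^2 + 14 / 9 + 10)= 2107620239257813418 / 19073486328125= 110500.00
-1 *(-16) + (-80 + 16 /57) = -3632 /57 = -63.72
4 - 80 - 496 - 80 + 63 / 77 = -7163 / 11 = -651.18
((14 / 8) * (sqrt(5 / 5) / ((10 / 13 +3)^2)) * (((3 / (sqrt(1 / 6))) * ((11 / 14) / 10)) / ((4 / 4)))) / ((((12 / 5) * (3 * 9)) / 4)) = 1859 * sqrt(6) / 1037232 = 0.00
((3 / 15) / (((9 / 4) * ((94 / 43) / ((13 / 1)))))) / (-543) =-1118 / 1148445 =-0.00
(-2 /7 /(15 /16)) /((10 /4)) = -64 /525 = -0.12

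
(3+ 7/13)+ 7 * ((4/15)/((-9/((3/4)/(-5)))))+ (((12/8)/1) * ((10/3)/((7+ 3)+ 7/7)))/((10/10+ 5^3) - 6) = 919783/257400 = 3.57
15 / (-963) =-5 / 321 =-0.02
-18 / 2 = -9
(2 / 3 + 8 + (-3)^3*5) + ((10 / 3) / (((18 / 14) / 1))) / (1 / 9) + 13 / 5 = -502 / 5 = -100.40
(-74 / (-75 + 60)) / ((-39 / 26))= -3.29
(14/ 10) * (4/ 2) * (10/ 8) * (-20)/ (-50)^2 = -0.03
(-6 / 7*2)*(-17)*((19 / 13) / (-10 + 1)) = -1292 / 273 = -4.73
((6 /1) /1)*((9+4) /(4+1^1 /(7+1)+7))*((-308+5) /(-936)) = 202 /89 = 2.27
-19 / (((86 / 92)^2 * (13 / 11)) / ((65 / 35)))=-34.17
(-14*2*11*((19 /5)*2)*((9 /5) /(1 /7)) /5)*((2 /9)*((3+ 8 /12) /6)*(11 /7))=-1416184 /1125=-1258.83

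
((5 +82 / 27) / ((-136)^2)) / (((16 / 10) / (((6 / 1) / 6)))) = 1085 / 3995136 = 0.00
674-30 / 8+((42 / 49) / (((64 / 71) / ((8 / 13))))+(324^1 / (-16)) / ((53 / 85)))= 12315217 / 19292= 638.36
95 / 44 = 2.16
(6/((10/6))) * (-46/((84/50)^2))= -2875/49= -58.67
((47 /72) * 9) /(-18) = -47 /144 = -0.33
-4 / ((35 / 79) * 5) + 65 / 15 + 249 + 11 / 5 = 133207 / 525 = 253.73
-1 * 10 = -10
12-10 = 2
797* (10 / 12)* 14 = 27895 / 3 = 9298.33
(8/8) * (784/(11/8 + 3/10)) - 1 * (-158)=41946/67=626.06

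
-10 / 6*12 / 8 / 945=-1 / 378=-0.00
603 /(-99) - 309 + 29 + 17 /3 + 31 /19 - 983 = -791144 /627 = -1261.79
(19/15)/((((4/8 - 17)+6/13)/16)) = -7904/6255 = -1.26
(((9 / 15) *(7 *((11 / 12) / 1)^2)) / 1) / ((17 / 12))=2.49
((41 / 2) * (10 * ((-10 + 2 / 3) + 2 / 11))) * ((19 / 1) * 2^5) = -37641280 / 33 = -1140644.85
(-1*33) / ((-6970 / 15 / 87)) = 8613 / 1394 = 6.18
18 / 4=9 / 2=4.50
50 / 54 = 25 / 27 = 0.93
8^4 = 4096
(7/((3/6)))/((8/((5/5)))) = 1.75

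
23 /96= 0.24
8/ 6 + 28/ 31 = 208/ 93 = 2.24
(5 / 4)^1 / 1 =5 / 4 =1.25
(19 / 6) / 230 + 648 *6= 3888.01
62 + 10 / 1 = 72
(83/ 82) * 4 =166/ 41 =4.05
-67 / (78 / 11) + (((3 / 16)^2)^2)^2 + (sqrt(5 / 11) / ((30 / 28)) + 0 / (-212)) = -1582695192697 / 167503724544 + 14 *sqrt(55) / 165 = -8.82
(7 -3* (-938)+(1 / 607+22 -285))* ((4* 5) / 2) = 15527070 / 607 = 25580.02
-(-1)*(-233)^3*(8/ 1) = -101194696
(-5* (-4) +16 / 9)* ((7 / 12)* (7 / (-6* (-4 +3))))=14.82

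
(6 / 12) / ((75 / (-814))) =-407 / 75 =-5.43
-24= -24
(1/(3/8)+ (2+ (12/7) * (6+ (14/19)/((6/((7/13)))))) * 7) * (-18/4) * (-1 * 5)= 497175/247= 2012.85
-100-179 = -279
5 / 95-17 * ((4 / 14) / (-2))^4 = 2078 / 45619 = 0.05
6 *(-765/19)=-4590/19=-241.58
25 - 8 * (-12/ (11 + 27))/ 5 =2423/ 95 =25.51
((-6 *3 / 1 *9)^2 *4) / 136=13122 / 17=771.88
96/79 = 1.22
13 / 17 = 0.76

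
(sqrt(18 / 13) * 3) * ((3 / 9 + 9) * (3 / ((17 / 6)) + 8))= 12936 * sqrt(26) / 221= 298.47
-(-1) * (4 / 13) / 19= 4 / 247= 0.02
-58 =-58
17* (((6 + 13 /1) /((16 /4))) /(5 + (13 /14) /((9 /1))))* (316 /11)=3215142 /7073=454.57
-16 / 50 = -0.32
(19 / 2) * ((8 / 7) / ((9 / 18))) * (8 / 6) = 608 / 21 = 28.95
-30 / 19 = -1.58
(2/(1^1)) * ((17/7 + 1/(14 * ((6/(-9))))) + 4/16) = 36/7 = 5.14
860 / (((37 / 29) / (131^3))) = 56067389540 / 37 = 1515334852.43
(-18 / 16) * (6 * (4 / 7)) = -27 / 7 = -3.86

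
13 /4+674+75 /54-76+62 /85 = 1846307 /3060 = 603.37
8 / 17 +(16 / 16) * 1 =25 / 17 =1.47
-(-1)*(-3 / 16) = -3 / 16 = -0.19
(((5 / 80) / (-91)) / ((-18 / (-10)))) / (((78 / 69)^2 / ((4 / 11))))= -2645 / 24360336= -0.00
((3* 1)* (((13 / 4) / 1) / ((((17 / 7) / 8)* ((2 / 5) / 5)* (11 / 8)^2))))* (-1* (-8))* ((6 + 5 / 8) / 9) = 7716800 / 6171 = 1250.49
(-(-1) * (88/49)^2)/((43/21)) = 23232/14749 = 1.58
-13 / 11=-1.18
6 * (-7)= -42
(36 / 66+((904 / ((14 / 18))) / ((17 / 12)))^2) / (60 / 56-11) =-209704333260 / 3093167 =-67795.99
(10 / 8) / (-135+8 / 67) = -335 / 36148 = -0.01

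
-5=-5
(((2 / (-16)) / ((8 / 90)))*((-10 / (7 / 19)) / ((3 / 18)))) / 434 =12825 / 24304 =0.53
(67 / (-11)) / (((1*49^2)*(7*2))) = -67 / 369754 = -0.00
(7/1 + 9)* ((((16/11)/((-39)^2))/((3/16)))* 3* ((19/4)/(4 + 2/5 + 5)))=97280/786357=0.12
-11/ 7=-1.57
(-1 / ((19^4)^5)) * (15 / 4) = -0.00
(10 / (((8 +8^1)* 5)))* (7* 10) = 35 / 4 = 8.75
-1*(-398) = 398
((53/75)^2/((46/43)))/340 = 120787/87975000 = 0.00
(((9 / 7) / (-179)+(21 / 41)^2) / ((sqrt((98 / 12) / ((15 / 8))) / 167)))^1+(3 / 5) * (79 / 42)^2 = 6241 / 2940+134629722 * sqrt(5) / 14744051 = 22.54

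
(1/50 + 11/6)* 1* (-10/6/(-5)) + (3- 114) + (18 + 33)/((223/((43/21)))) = -38604521/351225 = -109.91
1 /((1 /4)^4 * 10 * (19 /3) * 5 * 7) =384 /3325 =0.12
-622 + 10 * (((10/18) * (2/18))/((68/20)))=-856244/1377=-621.82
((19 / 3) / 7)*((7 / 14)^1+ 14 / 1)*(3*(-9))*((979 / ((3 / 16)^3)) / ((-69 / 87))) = 32037767168 / 483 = 66330780.89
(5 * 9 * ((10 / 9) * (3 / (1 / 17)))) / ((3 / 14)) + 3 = 11903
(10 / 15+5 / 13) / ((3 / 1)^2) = 41 / 351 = 0.12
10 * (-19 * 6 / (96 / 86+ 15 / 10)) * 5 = -6536 / 3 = -2178.67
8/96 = 1/12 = 0.08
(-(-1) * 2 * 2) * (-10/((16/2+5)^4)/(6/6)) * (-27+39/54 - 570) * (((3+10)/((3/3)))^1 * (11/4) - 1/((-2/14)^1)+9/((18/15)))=3595555/85683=41.96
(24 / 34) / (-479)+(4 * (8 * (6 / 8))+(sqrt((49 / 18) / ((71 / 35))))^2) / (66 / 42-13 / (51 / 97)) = -31425809371 / 28674076188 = -1.10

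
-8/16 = -1/2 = -0.50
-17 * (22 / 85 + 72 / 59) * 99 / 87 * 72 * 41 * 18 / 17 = -89437.71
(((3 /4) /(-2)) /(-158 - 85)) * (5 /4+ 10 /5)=13 /2592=0.01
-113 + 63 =-50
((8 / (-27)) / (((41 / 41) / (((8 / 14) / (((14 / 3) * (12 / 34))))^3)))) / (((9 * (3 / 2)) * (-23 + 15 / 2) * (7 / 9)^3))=0.00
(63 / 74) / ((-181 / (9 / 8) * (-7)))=81 / 107152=0.00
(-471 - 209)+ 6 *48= -392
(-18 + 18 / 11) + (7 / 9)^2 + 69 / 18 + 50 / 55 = -19631 / 1782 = -11.02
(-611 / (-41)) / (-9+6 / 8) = -2444 / 1353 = -1.81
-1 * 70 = -70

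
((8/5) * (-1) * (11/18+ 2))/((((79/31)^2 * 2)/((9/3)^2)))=-2.89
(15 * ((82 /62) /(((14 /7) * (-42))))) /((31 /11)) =-2255 /26908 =-0.08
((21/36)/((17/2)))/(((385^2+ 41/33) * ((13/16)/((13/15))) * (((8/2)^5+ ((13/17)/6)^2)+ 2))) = 62832/130537000101545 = 0.00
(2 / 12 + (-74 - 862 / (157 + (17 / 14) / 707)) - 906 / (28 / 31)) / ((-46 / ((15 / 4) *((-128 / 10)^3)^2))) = 388078060.03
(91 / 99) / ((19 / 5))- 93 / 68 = -1.13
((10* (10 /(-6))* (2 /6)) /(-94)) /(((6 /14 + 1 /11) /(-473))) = -182105 /3384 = -53.81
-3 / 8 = -0.38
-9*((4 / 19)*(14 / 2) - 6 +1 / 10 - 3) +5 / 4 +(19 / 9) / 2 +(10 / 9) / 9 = 2132003 / 30780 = 69.27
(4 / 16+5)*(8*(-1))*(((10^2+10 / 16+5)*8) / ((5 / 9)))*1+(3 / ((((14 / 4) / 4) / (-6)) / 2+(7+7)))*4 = -85409082 / 1337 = -63881.14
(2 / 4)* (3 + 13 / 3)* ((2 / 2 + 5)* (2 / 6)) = 22 / 3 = 7.33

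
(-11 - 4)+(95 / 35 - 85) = -681 / 7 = -97.29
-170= -170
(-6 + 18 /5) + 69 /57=-113 /95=-1.19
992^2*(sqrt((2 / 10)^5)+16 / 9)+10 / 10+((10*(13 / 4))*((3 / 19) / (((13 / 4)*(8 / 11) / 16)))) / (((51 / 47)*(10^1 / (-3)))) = 984064*sqrt(5) / 125+5085617741 / 2907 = 1767041.98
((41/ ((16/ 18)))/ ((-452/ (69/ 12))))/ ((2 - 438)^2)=-8487/ 2749548544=-0.00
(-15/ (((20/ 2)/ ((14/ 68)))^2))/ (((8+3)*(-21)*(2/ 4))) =7/ 127160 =0.00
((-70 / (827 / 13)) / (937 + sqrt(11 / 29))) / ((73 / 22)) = -54400346 / 153711146439 + 2002 * sqrt(319) / 153711146439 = -0.00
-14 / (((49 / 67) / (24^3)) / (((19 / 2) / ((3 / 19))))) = -111453696 / 7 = -15921956.57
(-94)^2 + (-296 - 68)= 8472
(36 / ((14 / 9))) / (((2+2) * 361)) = 81 / 5054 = 0.02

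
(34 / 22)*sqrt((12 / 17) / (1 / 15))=6*sqrt(85) / 11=5.03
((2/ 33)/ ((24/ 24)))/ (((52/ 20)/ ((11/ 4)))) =0.06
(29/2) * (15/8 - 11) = -2117/16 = -132.31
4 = 4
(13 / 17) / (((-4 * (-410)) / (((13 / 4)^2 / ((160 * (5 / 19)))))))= 0.00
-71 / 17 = -4.18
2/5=0.40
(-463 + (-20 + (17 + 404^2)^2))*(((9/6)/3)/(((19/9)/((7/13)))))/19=839317871889/4693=178844634.96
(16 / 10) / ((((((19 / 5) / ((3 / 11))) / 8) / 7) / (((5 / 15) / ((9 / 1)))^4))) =448 / 37023723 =0.00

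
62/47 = 1.32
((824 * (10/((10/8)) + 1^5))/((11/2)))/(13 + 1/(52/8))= 21424/209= 102.51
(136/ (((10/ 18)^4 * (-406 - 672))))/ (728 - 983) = 8748/ 1684375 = 0.01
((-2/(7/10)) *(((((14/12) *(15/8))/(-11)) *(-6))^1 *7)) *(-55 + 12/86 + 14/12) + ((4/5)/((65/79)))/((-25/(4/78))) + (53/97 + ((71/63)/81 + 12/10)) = 126923331137236357/98920238917500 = 1283.09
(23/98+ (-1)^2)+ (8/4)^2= 513/98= 5.23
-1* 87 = -87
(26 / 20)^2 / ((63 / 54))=507 / 350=1.45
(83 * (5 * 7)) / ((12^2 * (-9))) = -2905 / 1296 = -2.24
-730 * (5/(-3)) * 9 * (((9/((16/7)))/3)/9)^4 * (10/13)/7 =3129875/5750784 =0.54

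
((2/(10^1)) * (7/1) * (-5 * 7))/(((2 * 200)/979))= -47971/400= -119.93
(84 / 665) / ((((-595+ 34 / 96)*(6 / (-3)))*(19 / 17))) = 288 / 3030595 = 0.00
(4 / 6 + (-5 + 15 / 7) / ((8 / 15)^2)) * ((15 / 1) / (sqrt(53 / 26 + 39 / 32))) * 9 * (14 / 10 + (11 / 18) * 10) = -532519 * sqrt(35230) / 18970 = -5268.95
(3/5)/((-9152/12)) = -9/11440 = -0.00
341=341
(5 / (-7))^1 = -5 / 7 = -0.71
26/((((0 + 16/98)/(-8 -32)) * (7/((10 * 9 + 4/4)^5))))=-5678692520410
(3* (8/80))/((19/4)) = 6/95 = 0.06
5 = 5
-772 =-772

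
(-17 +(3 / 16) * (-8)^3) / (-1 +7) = -113 / 6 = -18.83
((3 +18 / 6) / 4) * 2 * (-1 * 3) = -9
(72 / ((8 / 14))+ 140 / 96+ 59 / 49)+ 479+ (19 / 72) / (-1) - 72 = 535.40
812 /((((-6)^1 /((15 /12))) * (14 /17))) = -2465 /12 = -205.42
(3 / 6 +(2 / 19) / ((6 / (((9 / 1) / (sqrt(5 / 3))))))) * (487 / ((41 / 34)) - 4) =49182 * sqrt(15) / 3895 +8197 / 41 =248.83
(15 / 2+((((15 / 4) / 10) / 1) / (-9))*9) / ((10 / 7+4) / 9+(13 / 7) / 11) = 9.23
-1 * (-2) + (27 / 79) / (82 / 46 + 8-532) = 1897117 / 948869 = 2.00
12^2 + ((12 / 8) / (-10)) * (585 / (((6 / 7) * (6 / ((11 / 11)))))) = 2031 / 16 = 126.94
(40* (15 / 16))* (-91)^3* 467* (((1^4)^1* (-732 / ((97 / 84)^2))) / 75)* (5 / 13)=349548439050720 / 9409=37150434589.30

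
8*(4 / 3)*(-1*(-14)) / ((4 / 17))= 1904 / 3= 634.67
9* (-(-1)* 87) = 783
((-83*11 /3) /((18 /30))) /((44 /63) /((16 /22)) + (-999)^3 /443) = 28312130 /125622324271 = 0.00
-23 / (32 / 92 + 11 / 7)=-3703 / 309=-11.98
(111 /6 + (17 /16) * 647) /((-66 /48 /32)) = -180720 /11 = -16429.09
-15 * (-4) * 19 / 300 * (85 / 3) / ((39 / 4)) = 1292 / 117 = 11.04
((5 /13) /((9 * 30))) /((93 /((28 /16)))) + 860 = 224583847 /261144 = 860.00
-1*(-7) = 7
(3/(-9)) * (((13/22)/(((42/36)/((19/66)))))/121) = -247/614922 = -0.00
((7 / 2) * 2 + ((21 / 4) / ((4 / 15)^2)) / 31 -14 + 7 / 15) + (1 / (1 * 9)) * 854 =8101009 / 89280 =90.74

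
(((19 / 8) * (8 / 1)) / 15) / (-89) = -19 / 1335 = -0.01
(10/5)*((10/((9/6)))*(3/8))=5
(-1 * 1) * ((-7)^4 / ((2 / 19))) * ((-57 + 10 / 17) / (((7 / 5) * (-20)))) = -6249803 / 136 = -45954.43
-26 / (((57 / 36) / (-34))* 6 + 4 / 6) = -5304 / 79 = -67.14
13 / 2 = 6.50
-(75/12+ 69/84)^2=-9801/196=-50.01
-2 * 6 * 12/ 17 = -144/ 17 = -8.47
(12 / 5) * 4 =48 / 5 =9.60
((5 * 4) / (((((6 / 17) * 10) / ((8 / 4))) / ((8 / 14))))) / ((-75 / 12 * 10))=-0.10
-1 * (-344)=344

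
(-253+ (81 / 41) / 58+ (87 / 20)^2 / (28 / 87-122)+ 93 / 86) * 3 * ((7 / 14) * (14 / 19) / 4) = -1145858661302901 / 16453404828800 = -69.64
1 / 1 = 1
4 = 4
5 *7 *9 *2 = 630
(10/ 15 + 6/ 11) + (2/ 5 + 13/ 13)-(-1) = 596/ 165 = 3.61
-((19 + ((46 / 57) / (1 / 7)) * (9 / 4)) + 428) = -17469 / 38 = -459.71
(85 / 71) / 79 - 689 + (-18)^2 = -2047200 / 5609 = -364.98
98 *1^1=98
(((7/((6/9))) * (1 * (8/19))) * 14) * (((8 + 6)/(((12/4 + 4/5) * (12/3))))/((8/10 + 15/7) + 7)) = 60025/10469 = 5.73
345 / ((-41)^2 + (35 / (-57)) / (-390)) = 1533870 / 7473733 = 0.21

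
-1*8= -8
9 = 9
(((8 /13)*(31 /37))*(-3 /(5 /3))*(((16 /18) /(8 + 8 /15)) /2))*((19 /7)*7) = -1767 /1924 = -0.92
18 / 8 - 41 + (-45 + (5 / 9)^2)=-27035 / 324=-83.44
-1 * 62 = -62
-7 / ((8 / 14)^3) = -37.52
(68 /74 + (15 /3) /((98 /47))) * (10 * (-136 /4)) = -2044590 /1813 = -1127.74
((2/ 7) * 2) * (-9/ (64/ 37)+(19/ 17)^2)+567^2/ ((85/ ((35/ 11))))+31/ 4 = 12039.84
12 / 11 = 1.09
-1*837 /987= -279 /329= -0.85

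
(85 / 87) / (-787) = -0.00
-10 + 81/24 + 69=499/8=62.38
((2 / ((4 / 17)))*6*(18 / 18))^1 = 51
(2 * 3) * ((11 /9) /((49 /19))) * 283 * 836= 672746.83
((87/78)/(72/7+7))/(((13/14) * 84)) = 203/245388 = 0.00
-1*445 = -445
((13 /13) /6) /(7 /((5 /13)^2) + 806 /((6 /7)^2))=75 /514969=0.00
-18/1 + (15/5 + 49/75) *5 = 4/15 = 0.27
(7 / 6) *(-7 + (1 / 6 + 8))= 49 / 36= 1.36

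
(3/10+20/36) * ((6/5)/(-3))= -77/225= -0.34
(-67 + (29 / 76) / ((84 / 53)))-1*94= -1026287 / 6384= -160.76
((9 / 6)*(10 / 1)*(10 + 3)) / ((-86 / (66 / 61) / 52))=-334620 / 2623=-127.57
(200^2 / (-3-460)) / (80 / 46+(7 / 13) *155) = -478400 / 471797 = -1.01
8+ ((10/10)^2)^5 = 9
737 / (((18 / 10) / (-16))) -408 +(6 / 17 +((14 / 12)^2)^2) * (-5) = -153566101 / 22032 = -6970.14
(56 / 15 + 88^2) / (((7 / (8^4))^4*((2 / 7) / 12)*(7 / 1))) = 65423791786811195392 / 12005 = 5449711935594435.27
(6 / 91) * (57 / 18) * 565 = 10735 / 91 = 117.97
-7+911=904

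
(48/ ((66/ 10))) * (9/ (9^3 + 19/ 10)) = 7200/ 80399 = 0.09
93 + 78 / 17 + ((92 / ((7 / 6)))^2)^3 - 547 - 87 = 480931680953155057 / 2000033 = 240461872855.68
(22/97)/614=11/29779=0.00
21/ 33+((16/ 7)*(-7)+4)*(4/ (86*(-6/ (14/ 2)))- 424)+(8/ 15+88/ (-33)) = 36093359/ 7095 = 5087.15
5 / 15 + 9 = 28 / 3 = 9.33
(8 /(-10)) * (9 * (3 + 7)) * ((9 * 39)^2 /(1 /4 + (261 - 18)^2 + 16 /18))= -319336992 /2125805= -150.22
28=28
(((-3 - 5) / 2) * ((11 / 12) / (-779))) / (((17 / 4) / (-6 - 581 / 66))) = -1954 / 119187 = -0.02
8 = 8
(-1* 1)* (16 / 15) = -16 / 15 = -1.07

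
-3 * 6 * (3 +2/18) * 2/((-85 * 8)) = 14/85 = 0.16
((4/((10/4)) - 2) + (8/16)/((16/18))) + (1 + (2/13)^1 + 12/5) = 773/208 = 3.72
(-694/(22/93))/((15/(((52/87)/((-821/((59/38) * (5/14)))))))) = 8250619/104497701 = 0.08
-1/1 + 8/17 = -9/17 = -0.53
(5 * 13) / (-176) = -0.37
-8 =-8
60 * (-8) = -480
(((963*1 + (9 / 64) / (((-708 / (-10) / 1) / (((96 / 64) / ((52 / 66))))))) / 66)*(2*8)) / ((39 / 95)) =3991851835 / 7019584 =568.67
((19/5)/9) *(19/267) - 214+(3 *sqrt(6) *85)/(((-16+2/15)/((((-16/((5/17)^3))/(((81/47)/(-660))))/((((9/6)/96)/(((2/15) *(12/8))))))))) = -5201963008 *sqrt(6)/105 - 2570849/12015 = -121354071.40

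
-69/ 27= -23/ 9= -2.56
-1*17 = -17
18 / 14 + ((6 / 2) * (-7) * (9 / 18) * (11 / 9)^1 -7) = -779 / 42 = -18.55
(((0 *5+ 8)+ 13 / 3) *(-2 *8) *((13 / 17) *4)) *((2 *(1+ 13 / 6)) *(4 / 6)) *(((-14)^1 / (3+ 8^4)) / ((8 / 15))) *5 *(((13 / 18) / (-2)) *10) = -1663298000 / 5644323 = -294.69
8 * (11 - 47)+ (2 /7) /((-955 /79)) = -1925438 /6685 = -288.02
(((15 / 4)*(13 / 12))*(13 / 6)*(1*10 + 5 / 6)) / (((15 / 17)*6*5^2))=37349 / 51840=0.72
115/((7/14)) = 230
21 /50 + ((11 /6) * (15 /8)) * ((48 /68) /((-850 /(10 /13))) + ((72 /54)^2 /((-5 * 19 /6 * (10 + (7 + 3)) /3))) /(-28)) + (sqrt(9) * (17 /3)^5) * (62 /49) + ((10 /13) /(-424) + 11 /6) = 66616381584452989 /3003182746200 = 22181.93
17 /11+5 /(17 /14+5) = 2249 /957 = 2.35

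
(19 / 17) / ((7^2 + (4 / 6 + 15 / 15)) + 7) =57 / 2941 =0.02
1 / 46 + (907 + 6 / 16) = 907.40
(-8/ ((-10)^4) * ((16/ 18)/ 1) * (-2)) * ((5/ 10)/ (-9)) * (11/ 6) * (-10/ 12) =11/ 91125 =0.00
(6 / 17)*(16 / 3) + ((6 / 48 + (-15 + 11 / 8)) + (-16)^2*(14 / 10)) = 58953 / 170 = 346.78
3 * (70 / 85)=42 / 17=2.47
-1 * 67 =-67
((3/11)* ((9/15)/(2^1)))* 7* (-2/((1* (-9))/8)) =56/55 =1.02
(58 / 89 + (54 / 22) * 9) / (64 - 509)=-0.05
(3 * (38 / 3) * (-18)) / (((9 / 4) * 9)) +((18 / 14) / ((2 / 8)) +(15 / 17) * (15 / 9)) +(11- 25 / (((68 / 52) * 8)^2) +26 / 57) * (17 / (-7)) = -54.43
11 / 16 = 0.69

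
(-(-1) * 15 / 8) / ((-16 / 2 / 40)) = -75 / 8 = -9.38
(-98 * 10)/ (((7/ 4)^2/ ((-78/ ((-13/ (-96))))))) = 184320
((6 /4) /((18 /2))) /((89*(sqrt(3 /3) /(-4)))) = -2 /267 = -0.01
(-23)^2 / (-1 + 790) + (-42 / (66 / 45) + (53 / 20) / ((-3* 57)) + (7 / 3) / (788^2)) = -42977013921749 / 1535914298160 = -27.98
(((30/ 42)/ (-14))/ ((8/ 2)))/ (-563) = 5/ 220696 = 0.00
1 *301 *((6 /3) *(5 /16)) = 1505 /8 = 188.12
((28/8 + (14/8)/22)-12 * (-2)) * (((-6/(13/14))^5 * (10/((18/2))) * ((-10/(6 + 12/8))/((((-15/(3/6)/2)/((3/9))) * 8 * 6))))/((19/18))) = -15663586176/77600237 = -201.85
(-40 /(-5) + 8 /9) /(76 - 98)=-40 /99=-0.40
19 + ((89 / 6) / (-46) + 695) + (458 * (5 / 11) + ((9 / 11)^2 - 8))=914.53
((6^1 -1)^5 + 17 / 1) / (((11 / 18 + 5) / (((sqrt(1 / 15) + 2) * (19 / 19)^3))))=18852 * sqrt(15) / 505 + 113112 / 101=1264.50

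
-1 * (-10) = 10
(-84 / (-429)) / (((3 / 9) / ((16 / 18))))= 224 / 429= 0.52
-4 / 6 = -2 / 3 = -0.67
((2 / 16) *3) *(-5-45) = -75 / 4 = -18.75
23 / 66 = 0.35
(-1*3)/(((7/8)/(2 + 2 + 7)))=-37.71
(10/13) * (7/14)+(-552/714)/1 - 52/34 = -2967/1547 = -1.92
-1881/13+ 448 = 303.31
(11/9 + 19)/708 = 0.03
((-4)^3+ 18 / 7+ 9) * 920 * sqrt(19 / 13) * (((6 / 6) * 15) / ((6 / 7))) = -844100 * sqrt(247) / 13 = -1020467.14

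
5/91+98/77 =1329/1001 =1.33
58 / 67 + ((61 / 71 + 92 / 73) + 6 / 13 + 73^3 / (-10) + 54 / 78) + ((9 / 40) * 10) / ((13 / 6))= -877970946563 / 22571965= -38896.52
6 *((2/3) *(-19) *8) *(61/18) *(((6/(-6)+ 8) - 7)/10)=0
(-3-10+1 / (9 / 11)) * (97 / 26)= -5141 / 117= -43.94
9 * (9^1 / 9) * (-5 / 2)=-45 / 2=-22.50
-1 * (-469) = 469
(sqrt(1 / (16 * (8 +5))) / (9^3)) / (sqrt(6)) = sqrt(78) / 227448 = 0.00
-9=-9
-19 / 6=-3.17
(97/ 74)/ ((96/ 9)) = 291/ 2368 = 0.12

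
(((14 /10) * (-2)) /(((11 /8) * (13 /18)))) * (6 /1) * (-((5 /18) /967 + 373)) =4362921696 /691405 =6310.23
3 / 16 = 0.19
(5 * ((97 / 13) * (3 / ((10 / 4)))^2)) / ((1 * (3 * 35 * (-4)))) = -291 / 2275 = -0.13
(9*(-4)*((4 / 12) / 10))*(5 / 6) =-1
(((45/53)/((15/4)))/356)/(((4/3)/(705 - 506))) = 1791/18868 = 0.09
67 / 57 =1.18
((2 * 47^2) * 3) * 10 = 132540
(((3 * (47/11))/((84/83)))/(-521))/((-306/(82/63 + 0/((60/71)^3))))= 159941/1546751052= 0.00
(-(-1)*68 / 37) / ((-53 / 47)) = -3196 / 1961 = -1.63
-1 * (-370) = 370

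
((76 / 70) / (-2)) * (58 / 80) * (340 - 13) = -180177 / 1400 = -128.70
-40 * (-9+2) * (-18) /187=-5040 /187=-26.95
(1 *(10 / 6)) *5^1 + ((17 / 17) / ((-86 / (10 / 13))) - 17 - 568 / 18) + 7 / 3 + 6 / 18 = -188987 / 5031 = -37.56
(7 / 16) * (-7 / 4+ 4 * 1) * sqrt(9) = 189 / 64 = 2.95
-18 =-18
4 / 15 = 0.27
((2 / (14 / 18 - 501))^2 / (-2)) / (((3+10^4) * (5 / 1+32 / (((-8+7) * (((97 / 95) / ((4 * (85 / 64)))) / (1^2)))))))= 0.00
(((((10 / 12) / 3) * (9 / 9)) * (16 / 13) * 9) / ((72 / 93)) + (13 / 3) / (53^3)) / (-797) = -23076104 / 4627543791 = -0.00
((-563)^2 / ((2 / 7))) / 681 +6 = 2226955 / 1362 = 1635.06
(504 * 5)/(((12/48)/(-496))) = -4999680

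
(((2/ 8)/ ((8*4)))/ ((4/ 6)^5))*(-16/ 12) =-81/ 1024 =-0.08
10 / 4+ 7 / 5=39 / 10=3.90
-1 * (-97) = 97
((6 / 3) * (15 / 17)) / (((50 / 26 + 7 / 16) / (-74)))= -461760 / 8347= -55.32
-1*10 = -10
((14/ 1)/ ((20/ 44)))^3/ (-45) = -3652264/ 5625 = -649.29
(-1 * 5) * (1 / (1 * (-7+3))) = 5 / 4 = 1.25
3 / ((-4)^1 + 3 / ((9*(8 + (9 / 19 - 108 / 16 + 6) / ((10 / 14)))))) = -26037 / 34336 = -0.76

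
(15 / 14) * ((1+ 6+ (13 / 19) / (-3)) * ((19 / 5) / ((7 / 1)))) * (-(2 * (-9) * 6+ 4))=409.63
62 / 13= 4.77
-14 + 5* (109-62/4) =907/2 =453.50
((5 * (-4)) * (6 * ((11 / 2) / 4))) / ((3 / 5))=-275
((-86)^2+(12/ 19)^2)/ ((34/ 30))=40051500/ 6137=6526.23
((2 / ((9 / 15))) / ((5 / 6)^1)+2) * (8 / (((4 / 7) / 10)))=840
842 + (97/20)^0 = 843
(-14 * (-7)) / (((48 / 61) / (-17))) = -50813 / 24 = -2117.21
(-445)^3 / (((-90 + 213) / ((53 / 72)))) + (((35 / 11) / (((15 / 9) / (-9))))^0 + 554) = -4665504545 / 8856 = -526818.49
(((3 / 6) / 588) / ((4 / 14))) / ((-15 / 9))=-0.00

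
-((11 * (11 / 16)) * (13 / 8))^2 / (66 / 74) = -8322743 / 49152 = -169.33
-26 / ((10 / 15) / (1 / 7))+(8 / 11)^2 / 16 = -4691 / 847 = -5.54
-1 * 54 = -54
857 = 857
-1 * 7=-7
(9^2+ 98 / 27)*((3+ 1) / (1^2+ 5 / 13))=59410 / 243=244.49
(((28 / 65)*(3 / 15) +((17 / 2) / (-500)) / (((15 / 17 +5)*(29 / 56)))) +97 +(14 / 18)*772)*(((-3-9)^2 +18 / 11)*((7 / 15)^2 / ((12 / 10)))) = 129014863747049 / 6998062500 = 18435.80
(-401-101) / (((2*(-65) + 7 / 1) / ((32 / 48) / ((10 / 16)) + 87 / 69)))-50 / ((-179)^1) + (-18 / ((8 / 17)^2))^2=6616.42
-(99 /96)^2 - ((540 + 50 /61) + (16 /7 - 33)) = -223507563 /437248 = -511.17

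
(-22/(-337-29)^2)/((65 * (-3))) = 11/13060710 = 0.00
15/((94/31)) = 465/94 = 4.95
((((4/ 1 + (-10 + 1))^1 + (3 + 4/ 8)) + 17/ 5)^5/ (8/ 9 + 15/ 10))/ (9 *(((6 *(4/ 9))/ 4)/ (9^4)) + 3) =48737056617/ 14110450000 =3.45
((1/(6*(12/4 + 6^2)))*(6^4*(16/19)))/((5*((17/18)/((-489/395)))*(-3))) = 3379968/8293025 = 0.41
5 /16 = 0.31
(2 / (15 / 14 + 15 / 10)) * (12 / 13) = 28 / 39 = 0.72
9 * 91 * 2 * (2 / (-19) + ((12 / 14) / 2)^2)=17082 / 133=128.44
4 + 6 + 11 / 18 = 191 / 18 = 10.61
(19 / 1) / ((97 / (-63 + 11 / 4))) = -4579 / 388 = -11.80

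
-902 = -902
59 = 59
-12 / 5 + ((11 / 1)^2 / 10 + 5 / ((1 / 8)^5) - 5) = 1638447 / 10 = 163844.70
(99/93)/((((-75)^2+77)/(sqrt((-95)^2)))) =3135/176762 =0.02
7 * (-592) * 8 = -33152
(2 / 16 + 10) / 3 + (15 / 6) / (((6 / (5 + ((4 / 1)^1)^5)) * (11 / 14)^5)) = 1849084697 / 1288408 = 1435.17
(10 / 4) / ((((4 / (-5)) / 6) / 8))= -150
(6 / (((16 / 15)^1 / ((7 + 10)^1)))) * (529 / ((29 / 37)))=14973345 / 232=64540.28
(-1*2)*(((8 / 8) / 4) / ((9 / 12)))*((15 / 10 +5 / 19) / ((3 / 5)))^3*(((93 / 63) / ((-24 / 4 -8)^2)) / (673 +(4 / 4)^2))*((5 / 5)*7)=-1165456625 / 880730498592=-0.00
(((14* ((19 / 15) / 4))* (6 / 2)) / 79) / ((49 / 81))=1539 / 5530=0.28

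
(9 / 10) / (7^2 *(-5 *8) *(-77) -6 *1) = 9 / 1509140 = 0.00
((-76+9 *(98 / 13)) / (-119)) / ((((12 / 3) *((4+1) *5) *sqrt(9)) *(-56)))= -0.00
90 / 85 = 18 / 17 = 1.06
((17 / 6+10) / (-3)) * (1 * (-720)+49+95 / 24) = 2853.46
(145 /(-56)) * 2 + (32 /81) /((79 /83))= -853487 /179172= -4.76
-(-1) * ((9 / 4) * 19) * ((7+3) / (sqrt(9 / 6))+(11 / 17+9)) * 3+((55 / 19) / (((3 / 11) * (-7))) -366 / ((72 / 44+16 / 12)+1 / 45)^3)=855 * sqrt(6) / 2+26926328890627612 / 22033677708903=2269.21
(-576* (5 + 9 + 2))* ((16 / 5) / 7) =-147456 / 35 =-4213.03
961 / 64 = 15.02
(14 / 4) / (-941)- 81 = -152449 / 1882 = -81.00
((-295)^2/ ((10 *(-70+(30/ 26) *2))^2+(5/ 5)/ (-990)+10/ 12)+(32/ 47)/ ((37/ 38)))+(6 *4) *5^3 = 200041853671559773/ 66660860283092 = 3000.89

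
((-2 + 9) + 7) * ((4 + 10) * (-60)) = -11760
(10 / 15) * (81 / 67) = 54 / 67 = 0.81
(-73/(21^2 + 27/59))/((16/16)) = -0.17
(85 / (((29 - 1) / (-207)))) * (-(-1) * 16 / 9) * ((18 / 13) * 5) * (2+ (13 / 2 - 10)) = 1055700 / 91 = 11601.10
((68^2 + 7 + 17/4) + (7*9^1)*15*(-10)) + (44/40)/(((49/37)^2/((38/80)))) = -4623799779/960400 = -4814.45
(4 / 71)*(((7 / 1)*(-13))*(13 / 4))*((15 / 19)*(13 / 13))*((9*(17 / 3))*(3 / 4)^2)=-377.36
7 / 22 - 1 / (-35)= 267 / 770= 0.35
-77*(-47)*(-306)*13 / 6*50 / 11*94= -1025196900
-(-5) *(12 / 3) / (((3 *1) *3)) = 20 / 9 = 2.22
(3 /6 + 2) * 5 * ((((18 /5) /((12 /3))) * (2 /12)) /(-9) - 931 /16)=-69845 /96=-727.55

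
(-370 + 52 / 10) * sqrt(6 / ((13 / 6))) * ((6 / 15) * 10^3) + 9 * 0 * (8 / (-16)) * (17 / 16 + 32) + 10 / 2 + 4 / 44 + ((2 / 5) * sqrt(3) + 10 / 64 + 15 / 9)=-875520 * sqrt(13) / 13 + 2 * sqrt(3) / 5 + 7301 / 1056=-242817.95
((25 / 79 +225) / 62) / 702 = 4450 / 859599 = 0.01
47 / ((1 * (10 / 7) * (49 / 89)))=4183 / 70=59.76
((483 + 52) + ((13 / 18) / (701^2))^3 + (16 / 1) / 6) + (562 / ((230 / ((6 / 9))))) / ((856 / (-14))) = 4578242928408148236668717321 / 8515442900079631361354760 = 537.64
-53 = -53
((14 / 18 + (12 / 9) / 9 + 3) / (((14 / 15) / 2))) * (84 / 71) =2120 / 213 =9.95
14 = 14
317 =317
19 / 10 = 1.90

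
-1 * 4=-4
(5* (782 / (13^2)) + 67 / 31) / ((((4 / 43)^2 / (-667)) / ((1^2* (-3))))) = 490352087517 / 83824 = 5849781.54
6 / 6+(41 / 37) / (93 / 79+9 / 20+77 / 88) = 422119 / 292559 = 1.44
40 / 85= 8 / 17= 0.47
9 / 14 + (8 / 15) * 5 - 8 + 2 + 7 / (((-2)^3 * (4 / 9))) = -3131 / 672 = -4.66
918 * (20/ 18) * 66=67320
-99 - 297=-396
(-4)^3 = -64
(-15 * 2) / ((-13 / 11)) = 330 / 13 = 25.38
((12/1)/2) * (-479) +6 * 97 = -2292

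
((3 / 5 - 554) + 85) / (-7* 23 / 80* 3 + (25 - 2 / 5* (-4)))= -37472 / 1645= -22.78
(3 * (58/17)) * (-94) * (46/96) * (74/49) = -1159913/1666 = -696.23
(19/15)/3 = 0.42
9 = 9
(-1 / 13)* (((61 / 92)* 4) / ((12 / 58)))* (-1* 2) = 1769 / 897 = 1.97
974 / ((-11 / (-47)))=45778 / 11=4161.64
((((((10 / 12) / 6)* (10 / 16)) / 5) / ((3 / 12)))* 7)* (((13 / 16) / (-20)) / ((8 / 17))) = -1547 / 36864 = -0.04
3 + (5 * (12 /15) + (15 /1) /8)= 71 /8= 8.88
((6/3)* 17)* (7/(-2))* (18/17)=-126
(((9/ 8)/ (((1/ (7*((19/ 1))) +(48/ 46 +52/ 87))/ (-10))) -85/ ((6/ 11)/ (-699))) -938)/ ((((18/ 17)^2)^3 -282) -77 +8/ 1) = -1524846923203888127/ 4936649353326180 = -308.88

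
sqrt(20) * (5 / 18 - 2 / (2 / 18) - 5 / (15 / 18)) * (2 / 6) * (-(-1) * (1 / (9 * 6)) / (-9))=0.07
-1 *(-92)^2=-8464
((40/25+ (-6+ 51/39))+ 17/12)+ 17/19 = -0.78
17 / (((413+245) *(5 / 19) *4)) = 0.02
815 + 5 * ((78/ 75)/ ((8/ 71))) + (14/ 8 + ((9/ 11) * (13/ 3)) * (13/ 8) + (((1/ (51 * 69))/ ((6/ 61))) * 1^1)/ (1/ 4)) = 4035055207/ 4645080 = 868.67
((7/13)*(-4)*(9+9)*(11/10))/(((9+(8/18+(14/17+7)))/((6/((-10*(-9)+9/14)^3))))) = -14367584/722095713495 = -0.00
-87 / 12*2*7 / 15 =-203 / 30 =-6.77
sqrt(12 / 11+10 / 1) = sqrt(1342) / 11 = 3.33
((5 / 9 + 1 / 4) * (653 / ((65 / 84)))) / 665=18937 / 18525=1.02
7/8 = 0.88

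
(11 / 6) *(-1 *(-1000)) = 5500 / 3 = 1833.33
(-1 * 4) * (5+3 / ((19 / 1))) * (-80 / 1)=31360 / 19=1650.53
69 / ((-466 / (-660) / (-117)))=-2664090 / 233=-11433.86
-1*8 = -8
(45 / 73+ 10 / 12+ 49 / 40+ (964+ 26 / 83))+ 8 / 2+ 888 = 1351633013 / 727080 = 1858.99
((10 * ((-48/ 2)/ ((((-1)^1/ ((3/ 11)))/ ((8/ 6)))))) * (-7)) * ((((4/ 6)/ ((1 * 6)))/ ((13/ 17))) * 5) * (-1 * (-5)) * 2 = -1904000/ 429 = -4438.23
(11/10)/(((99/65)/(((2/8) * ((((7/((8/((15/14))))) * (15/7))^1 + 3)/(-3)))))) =-2431/8064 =-0.30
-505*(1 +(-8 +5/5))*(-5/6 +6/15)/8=-164.12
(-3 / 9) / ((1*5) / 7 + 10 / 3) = -7 / 85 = -0.08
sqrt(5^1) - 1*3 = -3 + sqrt(5) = -0.76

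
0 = 0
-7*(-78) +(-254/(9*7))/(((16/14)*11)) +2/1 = 216881/396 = 547.68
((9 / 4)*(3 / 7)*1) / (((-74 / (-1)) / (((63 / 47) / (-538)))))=-243 / 7484656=-0.00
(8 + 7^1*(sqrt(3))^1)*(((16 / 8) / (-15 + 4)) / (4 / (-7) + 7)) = -98*sqrt(3) / 495 - 112 / 495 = -0.57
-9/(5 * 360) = -1/200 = -0.00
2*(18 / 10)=18 / 5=3.60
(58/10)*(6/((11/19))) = 3306/55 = 60.11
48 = 48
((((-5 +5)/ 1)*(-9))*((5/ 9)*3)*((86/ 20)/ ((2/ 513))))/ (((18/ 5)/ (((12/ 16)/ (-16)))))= 0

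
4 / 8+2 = 5 / 2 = 2.50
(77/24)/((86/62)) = 2387/1032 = 2.31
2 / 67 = 0.03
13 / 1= 13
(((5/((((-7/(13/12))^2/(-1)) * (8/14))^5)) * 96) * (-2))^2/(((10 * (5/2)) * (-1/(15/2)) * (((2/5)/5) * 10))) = -475124094372019985970025/82143179546384206093878690840576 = -0.00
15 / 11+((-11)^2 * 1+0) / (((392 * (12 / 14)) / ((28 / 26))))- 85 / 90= 8309 / 10296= 0.81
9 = 9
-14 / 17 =-0.82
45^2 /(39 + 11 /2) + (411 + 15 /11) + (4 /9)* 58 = 4261414 /8811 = 483.65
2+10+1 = 13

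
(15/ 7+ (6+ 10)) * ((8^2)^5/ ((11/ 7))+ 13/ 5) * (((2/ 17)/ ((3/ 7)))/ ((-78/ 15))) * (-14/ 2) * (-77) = -233866338866209/ 663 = -352739575967.13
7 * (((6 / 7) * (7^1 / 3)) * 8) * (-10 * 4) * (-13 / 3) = 58240 / 3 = 19413.33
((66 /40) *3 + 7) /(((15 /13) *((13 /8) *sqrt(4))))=3.19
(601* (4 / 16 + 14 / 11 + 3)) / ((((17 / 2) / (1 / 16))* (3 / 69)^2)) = 63267871 / 5984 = 10572.84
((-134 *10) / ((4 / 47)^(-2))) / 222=-10720 / 245199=-0.04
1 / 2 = 0.50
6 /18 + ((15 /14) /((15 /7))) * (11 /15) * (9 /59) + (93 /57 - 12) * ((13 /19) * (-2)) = 14.58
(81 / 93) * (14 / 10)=1.22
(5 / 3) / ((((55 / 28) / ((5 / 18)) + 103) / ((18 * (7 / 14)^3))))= 105 / 3082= 0.03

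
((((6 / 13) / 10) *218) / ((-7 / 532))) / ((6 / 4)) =-509.78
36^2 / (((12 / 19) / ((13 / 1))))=26676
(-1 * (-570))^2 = 324900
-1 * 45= -45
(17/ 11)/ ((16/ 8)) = 17/ 22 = 0.77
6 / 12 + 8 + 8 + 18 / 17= 597 / 34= 17.56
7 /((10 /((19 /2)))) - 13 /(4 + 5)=937 /180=5.21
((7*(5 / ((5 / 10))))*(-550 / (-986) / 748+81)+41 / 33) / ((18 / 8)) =6274107874 / 2489157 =2520.58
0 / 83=0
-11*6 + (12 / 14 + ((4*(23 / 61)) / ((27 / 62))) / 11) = -8221424 / 126819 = -64.83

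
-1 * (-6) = 6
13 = 13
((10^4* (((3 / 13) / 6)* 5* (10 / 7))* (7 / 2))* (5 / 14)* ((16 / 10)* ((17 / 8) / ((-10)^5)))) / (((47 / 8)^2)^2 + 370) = -43520 / 581963291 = -0.00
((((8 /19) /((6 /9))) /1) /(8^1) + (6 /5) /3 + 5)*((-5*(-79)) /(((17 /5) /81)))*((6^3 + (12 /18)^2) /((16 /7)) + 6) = 13415236875 /2584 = 5191655.14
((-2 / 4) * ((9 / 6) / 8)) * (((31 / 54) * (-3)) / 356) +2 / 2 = 68383 / 68352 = 1.00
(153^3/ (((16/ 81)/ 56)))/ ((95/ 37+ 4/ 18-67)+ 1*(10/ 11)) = -7438652484417/ 463744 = -16040428.52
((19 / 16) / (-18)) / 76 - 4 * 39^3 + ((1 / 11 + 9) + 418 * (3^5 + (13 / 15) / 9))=-25784857253 / 190080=-135652.66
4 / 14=2 / 7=0.29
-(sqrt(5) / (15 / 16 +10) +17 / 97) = -16 *sqrt(5) / 175 - 17 / 97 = -0.38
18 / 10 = 9 / 5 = 1.80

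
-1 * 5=-5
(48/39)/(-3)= -16/39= -0.41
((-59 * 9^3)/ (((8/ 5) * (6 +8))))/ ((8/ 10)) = -1075275/ 448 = -2400.17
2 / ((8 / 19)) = 19 / 4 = 4.75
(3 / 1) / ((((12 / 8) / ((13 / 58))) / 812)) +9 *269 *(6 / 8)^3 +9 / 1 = 89239 / 64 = 1394.36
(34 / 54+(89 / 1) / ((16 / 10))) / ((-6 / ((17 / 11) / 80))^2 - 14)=3511639 / 6020860464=0.00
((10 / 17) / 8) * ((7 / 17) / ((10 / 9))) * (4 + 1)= 315 / 2312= 0.14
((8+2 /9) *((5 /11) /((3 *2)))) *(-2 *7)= -2590 /297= -8.72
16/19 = 0.84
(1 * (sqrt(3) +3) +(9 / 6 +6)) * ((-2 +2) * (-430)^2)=0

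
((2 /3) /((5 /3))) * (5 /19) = 2 /19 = 0.11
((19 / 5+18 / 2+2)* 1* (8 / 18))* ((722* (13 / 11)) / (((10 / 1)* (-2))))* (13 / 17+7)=-2179.02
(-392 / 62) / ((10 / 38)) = -3724 / 155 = -24.03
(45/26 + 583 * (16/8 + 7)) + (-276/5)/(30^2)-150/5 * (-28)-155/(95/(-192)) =1185958013/185250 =6401.93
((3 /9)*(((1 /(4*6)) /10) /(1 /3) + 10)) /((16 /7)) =1869 /1280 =1.46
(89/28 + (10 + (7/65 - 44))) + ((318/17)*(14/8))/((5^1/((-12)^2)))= 28219221/30940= 912.06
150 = 150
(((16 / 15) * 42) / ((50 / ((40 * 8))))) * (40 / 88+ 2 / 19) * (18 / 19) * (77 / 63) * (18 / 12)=2515968 / 9025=278.78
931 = 931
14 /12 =7 /6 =1.17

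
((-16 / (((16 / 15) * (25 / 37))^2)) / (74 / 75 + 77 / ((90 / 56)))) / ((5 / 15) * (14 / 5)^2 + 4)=-0.10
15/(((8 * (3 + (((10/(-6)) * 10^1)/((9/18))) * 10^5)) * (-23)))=45/1839998344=0.00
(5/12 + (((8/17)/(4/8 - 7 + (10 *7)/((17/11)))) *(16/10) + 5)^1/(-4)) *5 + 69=512899/7914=64.81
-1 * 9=-9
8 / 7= 1.14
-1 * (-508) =508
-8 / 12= -2 / 3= -0.67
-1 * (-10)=10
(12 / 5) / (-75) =-4 / 125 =-0.03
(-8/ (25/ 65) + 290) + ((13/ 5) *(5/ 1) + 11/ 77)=9882/ 35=282.34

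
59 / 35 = 1.69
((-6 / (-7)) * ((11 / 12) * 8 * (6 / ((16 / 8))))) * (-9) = -1188 / 7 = -169.71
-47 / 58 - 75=-4397 / 58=-75.81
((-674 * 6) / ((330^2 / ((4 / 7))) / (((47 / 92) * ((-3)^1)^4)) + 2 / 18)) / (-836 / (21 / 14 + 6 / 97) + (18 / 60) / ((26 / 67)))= 134762013360 / 82030502995739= 0.00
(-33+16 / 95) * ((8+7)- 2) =-426.81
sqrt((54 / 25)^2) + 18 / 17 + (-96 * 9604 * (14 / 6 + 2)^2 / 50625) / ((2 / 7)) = -3082026104 / 2581875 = -1193.72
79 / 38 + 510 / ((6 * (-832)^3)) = 22749247921 / 10942676992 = 2.08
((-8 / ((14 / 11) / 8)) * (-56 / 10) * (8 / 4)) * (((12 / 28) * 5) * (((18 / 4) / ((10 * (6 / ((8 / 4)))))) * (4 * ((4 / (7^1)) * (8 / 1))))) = 811008 / 245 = 3310.24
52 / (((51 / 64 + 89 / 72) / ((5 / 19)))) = 149760 / 22249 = 6.73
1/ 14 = 0.07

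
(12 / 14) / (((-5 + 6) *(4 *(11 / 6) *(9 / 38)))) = 38 / 77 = 0.49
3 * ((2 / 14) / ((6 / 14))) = 1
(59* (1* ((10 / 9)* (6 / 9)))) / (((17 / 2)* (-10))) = -0.51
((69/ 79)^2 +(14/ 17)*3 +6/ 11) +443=521420912/ 1167067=446.78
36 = 36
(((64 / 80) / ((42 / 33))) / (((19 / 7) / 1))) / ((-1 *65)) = -22 / 6175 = -0.00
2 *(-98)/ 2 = -98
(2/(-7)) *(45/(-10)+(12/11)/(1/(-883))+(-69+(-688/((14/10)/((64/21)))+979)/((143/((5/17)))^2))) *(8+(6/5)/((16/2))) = 293622502664749/121622881380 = 2414.20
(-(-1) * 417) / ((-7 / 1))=-417 / 7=-59.57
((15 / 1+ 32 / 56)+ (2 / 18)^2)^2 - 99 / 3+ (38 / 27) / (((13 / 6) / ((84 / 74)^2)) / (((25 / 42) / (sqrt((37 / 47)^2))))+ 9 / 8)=134066246011277 / 637577949267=210.27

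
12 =12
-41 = -41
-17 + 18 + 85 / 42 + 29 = 1345 / 42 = 32.02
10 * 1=10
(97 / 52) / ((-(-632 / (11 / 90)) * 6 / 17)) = 18139 / 17746560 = 0.00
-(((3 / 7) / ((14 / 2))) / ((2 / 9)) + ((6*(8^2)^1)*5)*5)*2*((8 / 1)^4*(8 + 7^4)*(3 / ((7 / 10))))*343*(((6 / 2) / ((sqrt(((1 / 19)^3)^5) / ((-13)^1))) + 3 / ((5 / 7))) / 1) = -1169706936803328 + 9708845470264143360368640*sqrt(19) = 42319876262164321456035650.00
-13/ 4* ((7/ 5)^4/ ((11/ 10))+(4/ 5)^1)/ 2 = -38363/ 5500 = -6.98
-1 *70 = -70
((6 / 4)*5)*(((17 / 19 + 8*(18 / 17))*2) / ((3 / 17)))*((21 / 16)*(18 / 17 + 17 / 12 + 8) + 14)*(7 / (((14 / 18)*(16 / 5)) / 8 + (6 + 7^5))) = 7570591875 / 823179712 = 9.20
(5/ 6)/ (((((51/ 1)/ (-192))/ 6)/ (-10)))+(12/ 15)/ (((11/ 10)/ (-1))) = 35064/ 187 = 187.51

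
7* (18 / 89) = 126 / 89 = 1.42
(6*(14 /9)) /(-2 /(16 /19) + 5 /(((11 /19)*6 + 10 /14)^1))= -7.90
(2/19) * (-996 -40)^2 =112978.53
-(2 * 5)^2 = -100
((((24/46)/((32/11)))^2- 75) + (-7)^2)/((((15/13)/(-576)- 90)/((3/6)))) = 34287513/237674410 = 0.14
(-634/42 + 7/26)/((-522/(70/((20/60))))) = 40475/6786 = 5.96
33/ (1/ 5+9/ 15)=165/ 4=41.25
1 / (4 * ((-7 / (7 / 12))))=-1 / 48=-0.02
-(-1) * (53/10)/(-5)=-53/50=-1.06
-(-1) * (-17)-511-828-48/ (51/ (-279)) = -18588/ 17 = -1093.41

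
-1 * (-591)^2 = -349281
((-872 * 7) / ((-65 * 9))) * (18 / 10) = 6104 / 325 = 18.78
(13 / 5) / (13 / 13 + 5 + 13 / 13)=13 / 35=0.37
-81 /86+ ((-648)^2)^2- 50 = 15163465748195 /86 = 176319369165.06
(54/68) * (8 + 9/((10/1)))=7.07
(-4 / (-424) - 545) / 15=-57769 / 1590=-36.33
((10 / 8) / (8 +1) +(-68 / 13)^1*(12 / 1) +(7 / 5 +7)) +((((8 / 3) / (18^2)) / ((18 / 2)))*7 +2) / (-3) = -93650251 / 1705860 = -54.90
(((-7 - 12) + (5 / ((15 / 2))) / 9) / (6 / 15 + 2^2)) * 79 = -201845 / 594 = -339.81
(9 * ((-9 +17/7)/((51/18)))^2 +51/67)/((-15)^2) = 0.22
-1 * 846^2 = -715716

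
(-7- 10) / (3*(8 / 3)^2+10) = -51 / 94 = -0.54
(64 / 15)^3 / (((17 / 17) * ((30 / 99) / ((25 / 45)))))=1441792 / 10125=142.40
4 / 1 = 4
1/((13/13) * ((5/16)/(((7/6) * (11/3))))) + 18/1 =1426/45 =31.69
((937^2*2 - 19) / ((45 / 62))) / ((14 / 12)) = 217733956 / 105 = 2073656.72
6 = 6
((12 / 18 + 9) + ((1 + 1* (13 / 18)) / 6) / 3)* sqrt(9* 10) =3163* sqrt(10) / 108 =92.61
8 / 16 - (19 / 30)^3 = 6641 / 27000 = 0.25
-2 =-2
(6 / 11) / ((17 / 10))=60 / 187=0.32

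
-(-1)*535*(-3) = -1605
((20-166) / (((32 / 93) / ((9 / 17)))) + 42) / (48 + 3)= -3.58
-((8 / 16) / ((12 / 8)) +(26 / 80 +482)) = -57919 / 120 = -482.66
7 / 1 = 7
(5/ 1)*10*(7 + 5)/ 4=150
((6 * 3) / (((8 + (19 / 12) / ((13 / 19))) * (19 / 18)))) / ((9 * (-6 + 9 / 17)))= -31824 / 947701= -0.03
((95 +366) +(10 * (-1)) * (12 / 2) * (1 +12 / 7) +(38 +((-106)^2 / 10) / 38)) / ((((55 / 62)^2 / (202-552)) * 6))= -27108.98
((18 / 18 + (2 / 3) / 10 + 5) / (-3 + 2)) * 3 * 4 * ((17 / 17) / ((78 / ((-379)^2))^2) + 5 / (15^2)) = -246887451.48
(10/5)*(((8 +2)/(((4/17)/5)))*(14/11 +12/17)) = 9250/11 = 840.91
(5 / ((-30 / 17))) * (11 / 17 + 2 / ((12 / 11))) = -253 / 36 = -7.03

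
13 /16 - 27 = -419 /16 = -26.19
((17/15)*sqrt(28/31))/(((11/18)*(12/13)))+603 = 221*sqrt(217)/1705+603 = 604.91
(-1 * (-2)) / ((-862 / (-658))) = 658 / 431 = 1.53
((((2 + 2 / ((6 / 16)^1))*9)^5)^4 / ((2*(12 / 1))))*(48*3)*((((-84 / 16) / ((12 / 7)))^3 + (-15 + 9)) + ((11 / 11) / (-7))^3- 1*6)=-206155000899876761205355335925311540079104 / 343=-601034988046287933543310000000000000000.00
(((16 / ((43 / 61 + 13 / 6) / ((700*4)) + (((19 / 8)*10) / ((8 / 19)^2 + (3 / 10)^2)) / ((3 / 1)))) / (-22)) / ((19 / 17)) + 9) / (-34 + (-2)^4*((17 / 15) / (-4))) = -8243703458400285 / 35381630263641398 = -0.23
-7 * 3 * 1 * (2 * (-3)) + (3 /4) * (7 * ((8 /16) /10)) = 126.26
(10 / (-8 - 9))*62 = -36.47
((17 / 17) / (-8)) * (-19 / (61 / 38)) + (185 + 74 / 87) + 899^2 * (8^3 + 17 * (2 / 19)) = 167481739019153 / 403332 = 415245353.75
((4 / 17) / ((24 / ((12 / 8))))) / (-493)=-1 / 33524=-0.00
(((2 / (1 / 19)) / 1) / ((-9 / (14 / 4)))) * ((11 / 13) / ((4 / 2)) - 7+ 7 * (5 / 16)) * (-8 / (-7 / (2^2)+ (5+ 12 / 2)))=-242858 / 4329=-56.10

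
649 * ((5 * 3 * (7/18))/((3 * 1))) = 22715/18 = 1261.94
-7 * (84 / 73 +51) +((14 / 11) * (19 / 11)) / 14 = -364.90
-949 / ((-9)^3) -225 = -223.70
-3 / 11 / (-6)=1 / 22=0.05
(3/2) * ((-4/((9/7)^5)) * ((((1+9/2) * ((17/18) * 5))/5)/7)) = -448987/354294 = -1.27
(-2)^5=-32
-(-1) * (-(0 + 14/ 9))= -1.56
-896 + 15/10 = -1789/2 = -894.50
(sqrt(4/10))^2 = 2/5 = 0.40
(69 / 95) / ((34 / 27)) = 1863 / 3230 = 0.58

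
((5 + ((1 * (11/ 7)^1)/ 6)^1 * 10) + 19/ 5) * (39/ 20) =15587/ 700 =22.27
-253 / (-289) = 253 / 289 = 0.88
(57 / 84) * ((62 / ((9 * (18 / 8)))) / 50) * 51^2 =170221 / 1575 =108.08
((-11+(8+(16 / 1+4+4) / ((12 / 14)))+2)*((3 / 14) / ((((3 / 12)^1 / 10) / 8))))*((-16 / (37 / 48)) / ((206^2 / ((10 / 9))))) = -2764800 / 2747731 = -1.01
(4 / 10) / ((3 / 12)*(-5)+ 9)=8 / 155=0.05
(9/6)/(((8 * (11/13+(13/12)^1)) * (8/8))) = 117/1204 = 0.10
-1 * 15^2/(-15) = 15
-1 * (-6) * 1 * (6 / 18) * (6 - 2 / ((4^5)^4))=3298534883327 / 274877906944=12.00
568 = 568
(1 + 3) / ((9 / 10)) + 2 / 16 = 329 / 72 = 4.57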